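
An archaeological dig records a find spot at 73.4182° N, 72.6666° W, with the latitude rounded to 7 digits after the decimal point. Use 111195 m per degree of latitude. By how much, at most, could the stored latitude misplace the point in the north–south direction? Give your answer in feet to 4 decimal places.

Rounding to 7 decimal places leaves the latitude within ±5e-08° of the true value.
Along the meridian that is 5e-08° × 111195 m/° = 0.00555975 m.
In feet: 0.00555975 m ÷ 0.3048 ≈ 0.018241 ft.

0.0182 feet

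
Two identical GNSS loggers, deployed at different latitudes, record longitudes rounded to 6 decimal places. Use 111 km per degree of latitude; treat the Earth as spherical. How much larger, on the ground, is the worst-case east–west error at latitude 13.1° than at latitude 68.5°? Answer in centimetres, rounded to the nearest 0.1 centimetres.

Rounding to 6 decimal places leaves the longitude within ±5e-07° of the true value.
Error at 13.1° = 5e-07° × 111000 × cos 13.1° ≈ 0.0555 × 0.9740 = 0.054056 m.
At 68.5°: 5e-07° × 111000 × cos 68.5° = 5e-07 × 111000 × 0.3665 ≈ 0.020341 m.
Difference: 0.054056 − 0.020341 = 0.033715 m.
That is 0.0337148 m = 3.3715 cm.

3.4 centimetres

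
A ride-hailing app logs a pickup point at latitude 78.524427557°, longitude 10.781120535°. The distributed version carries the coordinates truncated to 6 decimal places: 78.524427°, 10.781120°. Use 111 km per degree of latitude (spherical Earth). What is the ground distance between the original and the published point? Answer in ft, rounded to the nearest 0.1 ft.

The latitude changed by +0.000000557° and the longitude by +0.000000535°.
N–S: 0.000000557° × 111000 m/° = 0.061827 m.
E–W at 78.5244°: 0.000000535° × 111000 × cos 78.5244° = 0.000000535 × 111000 × 0.1990 ≈ 0.0118147 m.
Combined displacement = (0.061827² + 0.0118147²)^½ ≈ 0.0629457 m.
Converting: 0.0629457 m × 3.2808 ft/m ≈ 0.20651 ft.

0.2 ft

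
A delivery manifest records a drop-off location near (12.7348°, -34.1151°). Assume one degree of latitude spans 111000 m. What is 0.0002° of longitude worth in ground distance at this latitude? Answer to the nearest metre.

22 metres

0.0002° of longitude at 12.7348° is 0.0002 × 111000 × cos 12.7348° ≈ 0.0002 × 108269 = 21.6539 m.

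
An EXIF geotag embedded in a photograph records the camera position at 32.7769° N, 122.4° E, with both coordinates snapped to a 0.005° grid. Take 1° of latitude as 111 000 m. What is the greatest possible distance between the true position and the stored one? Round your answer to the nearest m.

With a 0.005° grid the true value lies within half a step, ±0.005°/2 = ±0.0025°, of the stored one.
N–S: 0.0025° × 111000 m/° = 277.5 m.
E–W at 32.7769°: 0.0025° × 111000 × cos 32.7769° = 0.0025 × 111000 × 0.8408 ≈ 233.318 m.
Worst case both components are at the extreme and orthogonal: √(277.5² + 233.318²) ≈ 362.551 m.

363 m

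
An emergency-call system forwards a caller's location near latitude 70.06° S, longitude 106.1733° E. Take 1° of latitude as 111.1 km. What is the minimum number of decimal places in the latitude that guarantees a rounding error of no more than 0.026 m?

One degree of latitude covers 111100 m.
Rounding to N decimal places gives at most 0.5 × 10⁻ᴺ degrees of error, i.e. 0.5 × 10⁻ᴺ × 111100 m.
Setting 55550 × 10⁻ᴺ ≤ 0.026 gives 10ᴺ ≥ 2.137e+06, i.e. N ≥ 6.33.
So 7 decimal places suffice (0.00556 m); 6 would allow up to 0.0555 m.

7 decimal places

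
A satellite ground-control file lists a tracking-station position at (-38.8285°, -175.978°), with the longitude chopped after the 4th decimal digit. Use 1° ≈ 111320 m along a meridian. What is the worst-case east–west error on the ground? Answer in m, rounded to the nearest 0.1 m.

8.7 m

Truncating at 4 decimal places can drop up to a full unit in the last place, so the longitude may be off by as much as 0.0001°.
At latitude 38.8285° a degree of longitude spans 111320 m × cos 38.8285° = 111320 × 0.7790 ≈ 86721.2 m.
Maximum E–W displacement: 0.0001 × 86721.2 = 8.67212 m.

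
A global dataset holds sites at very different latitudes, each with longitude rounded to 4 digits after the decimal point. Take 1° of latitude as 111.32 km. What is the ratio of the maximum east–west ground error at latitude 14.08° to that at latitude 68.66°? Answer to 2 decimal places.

Rounding to 4 decimal places leaves the longitude within ±5e-05° of the true value.
At 14.08°: 5e-05° × 111320 × cos 14.08° = 5e-05 × 111320 × 0.9700 ≈ 5.3988 m.
Error at 68.66° = 5e-05° × 111320 × cos 68.66° ≈ 5.566 × 0.3639 = 2.0255 m.
The ratio reduces to cos 14.08° / cos 68.66° = 0.9700/0.3639 ≈ 2.6654.

2.67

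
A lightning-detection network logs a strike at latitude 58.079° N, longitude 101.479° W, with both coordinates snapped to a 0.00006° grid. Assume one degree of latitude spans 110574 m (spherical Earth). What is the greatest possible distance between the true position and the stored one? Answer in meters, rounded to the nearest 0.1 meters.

3.8 meters

With a 0.00006° grid the true value lies within half a step, ±0.00006°/2 = ±3e-05°, of the stored one.
North–south component: 3e-05° × 110574 = 3.31722 m.
East–west component at 58.079°: 3e-05° × 110574 × cos 58.079° ≈ 3e-05 × 58465.9 ≈ 1.75398 m.
The two errors are perpendicular, so the maximum displacement is √(3.31722² + 1.75398²) ≈ 3.75238 m.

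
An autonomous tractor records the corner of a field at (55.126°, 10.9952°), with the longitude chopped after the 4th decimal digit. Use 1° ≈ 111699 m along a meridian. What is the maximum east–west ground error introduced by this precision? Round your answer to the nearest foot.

Truncating at 4 decimal places can drop up to a full unit in the last place, so the longitude may be off by as much as 0.0001°.
At latitude 55.126° a degree of longitude spans 111699 m × cos 55.126° = 111699 × 0.5718 ≈ 63866.5 m.
East–west error: 0.0001° × 63866.5 m/° ≈ 6.38665 m.
In feet: 6.38665 m ÷ 0.3048 ≈ 20.954 ft.

21 feet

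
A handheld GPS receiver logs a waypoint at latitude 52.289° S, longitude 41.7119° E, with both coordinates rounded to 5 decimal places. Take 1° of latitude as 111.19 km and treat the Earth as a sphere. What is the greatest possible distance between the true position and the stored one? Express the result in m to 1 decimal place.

Rounding to 5 decimal places leaves each coordinate within ±5e-06° of the true value.
Latitude error → 5e-06 × 111190 = 0.55595 m along the meridian.
Longitude error → 5e-06 × 111190 × cos 52.289° = 5e-06 × 111190 × 0.6117 ≈ 0.340063 m.
Combining orthogonally: (0.55595² + 0.340063²)^½ ≈ 0.651708 m.

0.7 m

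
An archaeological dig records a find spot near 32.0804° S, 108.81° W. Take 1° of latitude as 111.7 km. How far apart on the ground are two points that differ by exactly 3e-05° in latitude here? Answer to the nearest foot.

11 feet

Along a meridian 3e-05° is 3e-05 × 111700 = 3.351 m.
In feet: 3.351 m ÷ 0.3048 ≈ 10.994 ft.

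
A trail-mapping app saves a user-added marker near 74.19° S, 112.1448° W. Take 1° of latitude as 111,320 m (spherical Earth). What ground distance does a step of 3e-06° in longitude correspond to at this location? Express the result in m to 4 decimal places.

0.0910 m

At 74.19° a degree of longitude is 111320 × cos 74.19° ≈ 30328.9 m, so 3e-06° corresponds to 0.0909868 m.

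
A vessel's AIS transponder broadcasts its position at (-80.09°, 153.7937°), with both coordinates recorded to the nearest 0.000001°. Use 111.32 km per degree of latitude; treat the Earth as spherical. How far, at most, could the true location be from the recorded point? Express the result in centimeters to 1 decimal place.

Rounding to 6 decimal places leaves each coordinate within ±5e-07° of the true value.
North–south component: 5e-07° × 111320 = 0.05566 m.
East–west component at 80.09°: 5e-07° × 111320 × cos 80.09° ≈ 5e-07 × 19158.3 ≈ 0.00957914 m.
The two errors are perpendicular, so the maximum displacement is √(0.05566² + 0.00957914²) ≈ 0.0564783 m.
That is 0.0564783 m = 5.6478 cm.

5.6 centimeters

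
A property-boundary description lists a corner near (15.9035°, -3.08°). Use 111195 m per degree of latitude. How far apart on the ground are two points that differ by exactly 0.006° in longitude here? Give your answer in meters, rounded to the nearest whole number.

At 15.9035° a degree of longitude is 111195 × cos 15.9035° ≈ 106939 m, so 0.006° corresponds to 641.634 m.

642 meters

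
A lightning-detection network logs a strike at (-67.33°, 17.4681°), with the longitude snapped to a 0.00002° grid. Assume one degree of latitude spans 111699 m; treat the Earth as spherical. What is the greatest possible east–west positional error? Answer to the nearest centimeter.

With a 0.00002° grid the true value lies within half a step, ±0.00002°/2 = ±1e-05°, of the stored one.
One degree of longitude at 67.33° is 111699 × cos 67.33° ≈ 111699 × 0.3854 = 43051.4 m.
So at most 1e-05° × 43051.4 ≈ 0.430514 m east–west.
That is 0.430514 m = 43.051 cm.

43 centimeters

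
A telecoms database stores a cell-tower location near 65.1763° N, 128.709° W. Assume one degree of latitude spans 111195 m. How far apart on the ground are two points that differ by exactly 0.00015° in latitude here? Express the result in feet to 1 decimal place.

54.7 feet

Along a meridian 0.00015° is 0.00015 × 111195 = 16.6793 m.
Converting: 16.6793 m × 3.2808 ft/m ≈ 54.722 ft.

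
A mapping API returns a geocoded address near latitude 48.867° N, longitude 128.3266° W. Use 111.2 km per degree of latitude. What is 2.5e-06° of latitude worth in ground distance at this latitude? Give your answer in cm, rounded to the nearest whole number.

28 cm

2.5e-06° × 111200 m/° = 0.278 m.
That is 0.278 m = 27.8 cm.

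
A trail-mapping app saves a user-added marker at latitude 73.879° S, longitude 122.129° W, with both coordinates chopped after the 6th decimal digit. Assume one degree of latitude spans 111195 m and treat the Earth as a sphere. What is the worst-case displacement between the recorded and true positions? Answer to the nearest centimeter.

12 centimeters

Truncating at 6 decimal places can drop up to a full unit in the last place, so each coordinate may be off by as much as 1e-06°.
Latitude error → 1e-06 × 111195 = 0.111195 m along the meridian.
Longitude error → 1e-06 × 111195 × cos 73.879° = 1e-06 × 111195 × 0.2777 ≈ 0.0308752 m.
Worst case both components are at the extreme and orthogonal: √(0.111195² + 0.0308752²) ≈ 0.115402 m.
That is 0.115402 m = 11.54 cm.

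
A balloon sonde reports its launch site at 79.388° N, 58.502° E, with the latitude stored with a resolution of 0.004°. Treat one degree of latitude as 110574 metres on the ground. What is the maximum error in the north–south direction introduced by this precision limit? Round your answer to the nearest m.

With a 0.004° grid the true value lies within half a step, ±0.004°/2 = ±0.002°, of the stored one.
North–south distance: 0.002° × 110574 m/° = 221.148 m.

221 m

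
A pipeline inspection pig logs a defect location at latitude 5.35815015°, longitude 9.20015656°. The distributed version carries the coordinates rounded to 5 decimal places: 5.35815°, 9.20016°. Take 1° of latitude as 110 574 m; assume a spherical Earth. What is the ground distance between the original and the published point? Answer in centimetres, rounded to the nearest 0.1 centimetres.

Δlat = 5.35815015 − 5.35815 = +0.00000015°; Δlon = 9.20015656 − 9.20016 = -0.00000344°.
North–south shift: 0.00000015 × 110574 = 0.0165861 m.
E–W at 5.35815°: -0.00000344° × 110574 × cos 5.35815° = -0.00000344 × 110574 × 0.9956 ≈ -0.378712 m.
Distance: √(0.0165861² + 0.378712²) ≈ 0.379076 m.
That is 0.379076 m = 37.908 cm.

37.9 centimetres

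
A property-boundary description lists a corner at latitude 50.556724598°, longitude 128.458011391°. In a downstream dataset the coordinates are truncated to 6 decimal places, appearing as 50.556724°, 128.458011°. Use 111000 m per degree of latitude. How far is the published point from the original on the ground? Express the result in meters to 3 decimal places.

0.072 meters

The latitude changed by +0.000000598° and the longitude by +0.000000391°.
N–S: 0.000000598° × 111000 m/° = 0.066378 m.
East–west at this latitude: 0.000000391° × 111000 × cos 50.5567° ≈ 0.000000391 × 70519.9 = 0.0275733 m.
Distance: √(0.066378² + 0.0275733²) ≈ 0.0718771 m.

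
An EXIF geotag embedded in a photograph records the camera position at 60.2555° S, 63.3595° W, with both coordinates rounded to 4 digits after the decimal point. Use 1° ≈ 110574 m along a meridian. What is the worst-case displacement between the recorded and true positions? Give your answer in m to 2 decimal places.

Rounding to 4 decimal places leaves each coordinate within ±5e-05° of the true value.
North–south component: 5e-05° × 110574 = 5.5287 m.
Longitude error → 5e-05 × 110574 × cos 60.2555° = 5e-05 × 110574 × 0.4961 ≈ 2.74297 m.
Combining orthogonally: (5.5287² + 2.74297²)^½ ≈ 6.17174 m.

6.17 m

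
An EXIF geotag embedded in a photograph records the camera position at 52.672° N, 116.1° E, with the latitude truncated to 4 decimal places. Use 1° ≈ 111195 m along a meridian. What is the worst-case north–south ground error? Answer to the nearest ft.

36 ft

Truncating at 4 decimal places can drop up to a full unit in the last place, so the latitude may be off by as much as 0.0001°.
So the N–S error is at most 0.0001 × 111195 = 11.1195 m.
In feet: 11.1195 m ÷ 0.3048 ≈ 36.481 ft.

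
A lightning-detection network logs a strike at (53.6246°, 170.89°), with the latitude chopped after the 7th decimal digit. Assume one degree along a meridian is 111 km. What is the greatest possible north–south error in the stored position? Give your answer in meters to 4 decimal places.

0.0111 meters

Truncating at 7 decimal places can drop up to a full unit in the last place, so the latitude may be off by as much as 1e-07°.
So the N–S error is at most 1e-07 × 111000 = 0.0111 m.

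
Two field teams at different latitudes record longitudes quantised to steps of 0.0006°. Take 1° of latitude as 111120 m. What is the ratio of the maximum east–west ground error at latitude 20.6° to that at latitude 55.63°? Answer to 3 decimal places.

1.658

With a 0.0006° grid the true value lies within half a step, ±0.0006°/2 = ±0.0003°, of the stored one.
Error at 20.6° = 0.0003° × 111120 × cos 20.6° ≈ 33.336 × 0.9361 = 31.204 m.
Error at 55.63° = 0.0003° × 111120 × cos 55.63° ≈ 33.336 × 0.5645 = 18.819 m.
Ratio: 31.204 / 18.819 = cos 20.6° / cos 55.63° ≈ 1.6581.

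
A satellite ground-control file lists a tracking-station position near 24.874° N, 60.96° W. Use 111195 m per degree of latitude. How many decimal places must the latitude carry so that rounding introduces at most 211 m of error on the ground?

3 decimal places

One degree of latitude covers 111195 m.
N decimal places → at most half a unit in the last place, 0.5 × 10⁻ᴺ° = 111195/2 × 10⁻ᴺ m.
Setting 55597.5 × 10⁻ᴺ ≤ 211 gives 10ᴺ ≥ 263.5, i.e. N ≥ 2.42.
So 3 decimal places suffice (55.6 m); 2 would allow up to 556 m.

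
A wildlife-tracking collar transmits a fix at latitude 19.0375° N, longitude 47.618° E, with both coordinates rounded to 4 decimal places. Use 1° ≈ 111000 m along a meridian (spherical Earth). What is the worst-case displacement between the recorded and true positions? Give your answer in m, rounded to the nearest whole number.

8 m

Rounding to 4 decimal places leaves each coordinate within ±5e-05° of the true value.
North–south component: 5e-05° × 111000 = 5.55 m.
East–west component at 19.0375°: 5e-05° × 111000 × cos 19.0375° ≈ 5e-05 × 104929 ≈ 5.24644 m.
Combining orthogonally: (5.55² + 5.24644²)^½ ≈ 7.63726 m.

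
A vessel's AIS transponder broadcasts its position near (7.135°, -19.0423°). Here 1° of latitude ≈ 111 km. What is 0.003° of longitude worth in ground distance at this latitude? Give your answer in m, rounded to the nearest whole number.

0.003° of longitude at 7.135° is 0.003 × 111000 × cos 7.135° ≈ 0.003 × 110140 = 330.421 m.

330 m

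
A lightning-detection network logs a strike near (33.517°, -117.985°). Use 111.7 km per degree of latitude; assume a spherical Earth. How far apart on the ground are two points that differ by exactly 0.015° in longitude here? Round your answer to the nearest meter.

1397 meters

One degree of longitude here spans 111700 × cos 33.517° = 111700 × 0.8337 ≈ 93126.7 m; 0.015° of that is 1396.9 m.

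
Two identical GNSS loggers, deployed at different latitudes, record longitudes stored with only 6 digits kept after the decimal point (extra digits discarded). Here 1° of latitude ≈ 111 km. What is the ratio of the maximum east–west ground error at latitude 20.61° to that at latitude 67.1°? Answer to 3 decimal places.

2.405

Truncating at 6 decimal places can drop up to a full unit in the last place, so the longitude may be off by as much as 1e-06°.
Error at 20.61° = 1e-06° × 111000 × cos 20.61° ≈ 0.111 × 0.9360 = 0.1039 m.
Error at 67.1° = 1e-06° × 111000 × cos 67.1° ≈ 0.111 × 0.3891 = 0.043193 m.
Ratio: 0.1039 / 0.043193 = cos 20.61° / cos 67.1° ≈ 2.4054.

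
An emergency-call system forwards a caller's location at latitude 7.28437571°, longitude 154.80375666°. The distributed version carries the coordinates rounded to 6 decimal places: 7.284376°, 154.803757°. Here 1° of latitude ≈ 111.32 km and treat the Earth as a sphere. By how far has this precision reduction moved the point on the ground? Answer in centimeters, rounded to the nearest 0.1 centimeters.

The latitude changed by -0.00000029° and the longitude by -0.00000034°.
North–south shift: -0.00000029 × 111320 = -0.0322828 m.
E–W at 7.28438°: -0.00000034° × 111320 × cos 7.28438° = -0.00000034 × 111320 × 0.9919 ≈ -0.0375433 m.
Hypotenuse of the two orthogonal shifts: √(0.0322828² + 0.0375433²) = 0.0495144 m.
That is 0.0495144 m = 4.9514 cm.

5.0 centimeters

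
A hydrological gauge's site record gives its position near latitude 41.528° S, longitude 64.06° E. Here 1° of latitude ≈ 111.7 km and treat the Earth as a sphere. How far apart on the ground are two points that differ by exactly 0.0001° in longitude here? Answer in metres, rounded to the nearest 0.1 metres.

One degree of longitude here spans 111700 × cos 41.528° = 111700 × 0.7486 ≈ 83622.2 m; 0.0001° of that is 8.36222 m.

8.4 metres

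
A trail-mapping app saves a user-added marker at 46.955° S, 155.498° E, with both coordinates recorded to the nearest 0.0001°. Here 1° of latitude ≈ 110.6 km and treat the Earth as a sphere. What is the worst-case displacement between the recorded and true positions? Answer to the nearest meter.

Rounding to 4 decimal places leaves each coordinate within ±5e-05° of the true value.
North–south component: 5e-05° × 110600 = 5.53 m.
East–west component at 46.955°: 5e-05° × 110600 × cos 46.955° ≈ 5e-05 × 75492.5 ≈ 3.77463 m.
Combining orthogonally: (5.53² + 3.77463²)^½ ≈ 6.69542 m.

7 meters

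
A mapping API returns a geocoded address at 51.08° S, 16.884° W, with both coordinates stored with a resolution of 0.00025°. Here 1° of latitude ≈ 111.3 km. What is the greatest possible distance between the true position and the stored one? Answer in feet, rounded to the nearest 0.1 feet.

With a 0.00025° grid the true value lies within half a step, ±0.00025°/2 = ±0.000125°, of the stored one.
N–S: 0.000125° × 111300 m/° = 13.9125 m.
East–west component at 51.08°: 0.000125° × 111300 × cos 51.08° ≈ 0.000125 × 69922.5 ≈ 8.74031 m.
Worst case both components are at the extreme and orthogonal: √(13.9125² + 8.74031²) ≈ 16.4302 m.
Converting: 16.4302 m × 3.2808 ft/m ≈ 53.905 ft.

53.9 feet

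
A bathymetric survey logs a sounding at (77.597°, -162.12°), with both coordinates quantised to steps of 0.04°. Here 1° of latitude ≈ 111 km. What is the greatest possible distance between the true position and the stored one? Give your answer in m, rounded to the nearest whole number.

With a 0.04° grid the true value lies within half a step, ±0.04°/2 = ±0.02°, of the stored one.
N–S: 0.02° × 111000 m/° = 2220 m.
E–W at 77.597°: 0.02° × 111000 × cos 77.597° = 0.02 × 111000 × 0.2148 ≈ 476.826 m.
Worst case both components are at the extreme and orthogonal: √(2220² + 476.826²) ≈ 2270.63 m.

2271 m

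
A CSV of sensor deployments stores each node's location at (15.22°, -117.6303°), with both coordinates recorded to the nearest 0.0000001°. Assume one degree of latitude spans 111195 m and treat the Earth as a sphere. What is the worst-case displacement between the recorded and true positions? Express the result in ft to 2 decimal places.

0.03 ft

Rounding to 7 decimal places leaves each coordinate within ±5e-08° of the true value.
Latitude error → 5e-08 × 111195 = 0.00555975 m along the meridian.
E–W at 15.22°: 5e-08° × 111195 × cos 15.22° = 5e-08 × 111195 × 0.9649 ≈ 0.00536474 m.
Combining orthogonally: (0.00555975² + 0.00536474²)^½ ≈ 0.00772601 m.
In feet: 0.00772601 m ÷ 0.3048 ≈ 0.025348 ft.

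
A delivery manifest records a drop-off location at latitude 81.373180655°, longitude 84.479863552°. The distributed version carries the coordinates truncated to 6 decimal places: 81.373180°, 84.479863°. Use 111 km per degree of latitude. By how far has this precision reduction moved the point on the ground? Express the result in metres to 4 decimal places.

The latitude changed by +0.000000655° and the longitude by +0.000000552°.
North–south shift: 0.000000655 × 111000 = 0.072705 m.
E–W at 81.3732°: 0.000000552° × 111000 × cos 81.3732° = 0.000000552 × 111000 × 0.1500 ≈ 0.00919069 m.
Hypotenuse of the two orthogonal shifts: √(0.072705² + 0.00919069²) = 0.0732836 m.

0.0733 metres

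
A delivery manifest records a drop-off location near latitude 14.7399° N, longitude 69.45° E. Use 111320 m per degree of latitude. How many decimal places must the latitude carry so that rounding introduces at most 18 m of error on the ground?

4

One degree of latitude covers 111320 m.
Rounding to N decimal places gives at most 0.5 × 10⁻ᴺ degrees of error, i.e. 0.5 × 10⁻ᴺ × 111320 m.
Setting 55660 × 10⁻ᴺ ≤ 18 gives 10ᴺ ≥ 3092, i.e. N ≥ 3.49.
At 3 places the error can reach 55.7 m, but 4 places keeps it to 5.57 m.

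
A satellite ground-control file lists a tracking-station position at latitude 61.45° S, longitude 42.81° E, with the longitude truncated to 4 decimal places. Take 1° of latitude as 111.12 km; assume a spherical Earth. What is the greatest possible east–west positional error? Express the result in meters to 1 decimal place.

5.3 meters

Truncating at 4 decimal places can drop up to a full unit in the last place, so the longitude may be off by as much as 0.0001°.
Parallels shrink by cos φ, so at 61.45° a degree of longitude is 111120 × 0.4779 ≈ 53107.1 m.
So at most 0.0001° × 53107.1 ≈ 5.31071 m east–west.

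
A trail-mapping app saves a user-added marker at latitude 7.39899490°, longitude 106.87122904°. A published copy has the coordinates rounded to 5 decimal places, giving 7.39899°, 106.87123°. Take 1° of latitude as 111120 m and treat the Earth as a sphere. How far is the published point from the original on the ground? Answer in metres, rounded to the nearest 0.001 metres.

0.555 metres

The latitude changed by +0.00000490° and the longitude by -0.00000096°.
North–south shift: 0.00000490 × 111120 = 0.544488 m.
East–west at this latitude: -0.00000096° × 111120 × cos 7.39899° ≈ -0.00000096 × 110195 = -0.105787 m.
Combined displacement = (0.544488² + 0.105787²)^½ ≈ 0.554669 m.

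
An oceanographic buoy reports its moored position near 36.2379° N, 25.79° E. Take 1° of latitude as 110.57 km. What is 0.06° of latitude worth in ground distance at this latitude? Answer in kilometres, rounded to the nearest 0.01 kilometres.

Along a meridian 0.06° is 0.06 × 110570 = 6634.2 m.
That is 6634.2 m = 6.6342 km.

6.63 kilometres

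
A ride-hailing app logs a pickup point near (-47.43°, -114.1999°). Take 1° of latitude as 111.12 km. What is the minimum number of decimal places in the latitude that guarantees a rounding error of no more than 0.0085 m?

One degree of latitude covers 111120 m.
N decimal places → at most half a unit in the last place, 0.5 × 10⁻ᴺ° = 111120/2 × 10⁻ᴺ m.
Need 0.5 × 111120 × 10⁻ᴺ ≤ 0.0085 → 10⁻ᴺ ≤ 1.530e-07, so N ≥ 6.82.
At 6 places the error can reach 0.0556 m, but 7 places keeps it to 0.00556 m.

7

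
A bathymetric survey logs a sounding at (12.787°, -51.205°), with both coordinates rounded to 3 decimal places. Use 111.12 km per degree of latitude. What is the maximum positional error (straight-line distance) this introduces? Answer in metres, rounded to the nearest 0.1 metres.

77.6 metres

Rounding to 3 decimal places leaves each coordinate within ±0.0005° of the true value.
N–S: 0.0005° × 111120 m/° = 55.56 m.
Longitude error → 0.0005 × 111120 × cos 12.787° = 0.0005 × 111120 × 0.9752 ≈ 54.1821 m.
The two errors are perpendicular, so the maximum displacement is √(55.56² + 54.1821²) ≈ 77.6055 m.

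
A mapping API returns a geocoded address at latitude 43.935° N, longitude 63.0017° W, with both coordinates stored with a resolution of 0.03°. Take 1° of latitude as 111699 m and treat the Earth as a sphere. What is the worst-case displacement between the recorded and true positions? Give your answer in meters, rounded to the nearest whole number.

With a 0.03° grid the true value lies within half a step, ±0.03°/2 = ±0.015°, of the stored one.
Latitude error → 0.015 × 111699 = 1675.48 m along the meridian.
East–west component at 43.935°: 0.015° × 111699 × cos 43.935° ≈ 0.015 × 80437.5 ≈ 1206.56 m.
Worst case both components are at the extreme and orthogonal: √(1675.48² + 1206.56²) ≈ 2064.71 m.

2065 meters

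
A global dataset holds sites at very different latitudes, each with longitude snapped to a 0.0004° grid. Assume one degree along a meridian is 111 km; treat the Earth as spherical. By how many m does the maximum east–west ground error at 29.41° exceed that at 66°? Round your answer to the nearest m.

With a 0.0004° grid the true value lies within half a step, ±0.0004°/2 = ±0.0002°, of the stored one.
Error at 29.41° = 0.0002° × 111000 × cos 29.41° ≈ 22.2 × 0.8711 = 19.339 m.
At 66°: 0.0002° × 111000 × cos 66° = 0.0002 × 111000 × 0.4067 ≈ 9.0296 m.
Difference: 19.339 − 9.0296 = 10.309 m.

10 m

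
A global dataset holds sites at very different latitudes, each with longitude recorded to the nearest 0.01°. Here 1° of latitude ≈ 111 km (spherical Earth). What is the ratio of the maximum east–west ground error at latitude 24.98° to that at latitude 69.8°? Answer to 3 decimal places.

2.625

Rounding to 2 decimal places leaves the longitude within ±0.005° of the true value.
At 24.98°: 0.005° × 111000 × cos 24.98° = 0.005 × 111000 × 0.9065 ≈ 503.08 m.
Error at 69.8° = 0.005° × 111000 × cos 69.8° ≈ 555 × 0.3453 = 191.64 m.
The ratio reduces to cos 24.98° / cos 69.8° = 0.9065/0.3453 ≈ 2.6251.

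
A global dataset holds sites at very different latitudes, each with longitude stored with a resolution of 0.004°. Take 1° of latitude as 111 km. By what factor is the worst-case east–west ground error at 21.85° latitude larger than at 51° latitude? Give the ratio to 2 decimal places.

With a 0.004° grid the true value lies within half a step, ±0.004°/2 = ±0.002°, of the stored one.
Error at 21.85° = 0.002° × 111000 × cos 21.85° ≈ 222 × 0.9282 = 206.05 m.
Error at 51° = 0.002° × 111000 × cos 51° ≈ 222 × 0.6293 = 139.71 m.
Ratio: 206.05 / 139.71 = cos 21.85° / cos 51° ≈ 1.4749.

1.47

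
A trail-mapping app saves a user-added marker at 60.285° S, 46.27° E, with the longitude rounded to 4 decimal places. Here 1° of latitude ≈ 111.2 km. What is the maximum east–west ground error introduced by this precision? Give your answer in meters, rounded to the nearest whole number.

3 meters

Rounding to 4 decimal places leaves the longitude within ±5e-05° of the true value.
Parallels shrink by cos φ, so at 60.285° a degree of longitude is 111200 × 0.4957 ≈ 55120.3 m.
Maximum E–W displacement: 5e-05 × 55120.3 = 2.75601 m.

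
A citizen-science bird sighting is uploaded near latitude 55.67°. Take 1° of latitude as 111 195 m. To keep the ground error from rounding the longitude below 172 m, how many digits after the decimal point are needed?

3 decimal places

At 55.67° one degree of longitude covers 111195 × cos 55.67° ≈ 111195 × 0.5640 ≈ 62709.4 m.
N decimal places → at most half a unit in the last place, 0.5 × 10⁻ᴺ° = 62709.4/2 × 10⁻ᴺ m.
Need 0.5 × 62709.4 × 10⁻ᴺ ≤ 172 → 10⁻ᴺ ≤ 5.486e-03, so N ≥ 2.26.
So 3 decimal places suffice (31.4 m); 2 would allow up to 314 m.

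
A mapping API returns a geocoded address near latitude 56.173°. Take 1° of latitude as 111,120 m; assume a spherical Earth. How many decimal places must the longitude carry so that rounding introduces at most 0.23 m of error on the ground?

6

At 56.173° one degree of longitude covers 111120 × cos 56.173° ≈ 111120 × 0.5567 ≈ 61859.1 m.
N decimal places → at most half a unit in the last place, 0.5 × 10⁻ᴺ° = 61859.1/2 × 10⁻ᴺ m.
Setting 30929.5 × 10⁻ᴺ ≤ 0.23 gives 10ᴺ ≥ 1.345e+05, i.e. N ≥ 5.13.
At 5 places the error can reach 0.309 m, but 6 places keeps it to 0.0309 m.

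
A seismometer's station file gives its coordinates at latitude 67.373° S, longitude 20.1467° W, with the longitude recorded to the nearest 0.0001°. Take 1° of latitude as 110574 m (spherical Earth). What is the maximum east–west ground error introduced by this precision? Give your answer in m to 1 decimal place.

2.1 m

Rounding to 4 decimal places leaves the longitude within ±5e-05° of the true value.
One degree of longitude at 67.373° is 110574 × cos 67.373° ≈ 110574 × 0.3847 = 42541.2 m.
So at most 5e-05° × 42541.2 ≈ 2.12706 m east–west.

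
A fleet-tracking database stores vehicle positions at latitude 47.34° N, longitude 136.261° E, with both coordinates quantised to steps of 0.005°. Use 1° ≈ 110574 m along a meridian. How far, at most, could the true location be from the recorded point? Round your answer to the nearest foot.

1096 feet

With a 0.005° grid the true value lies within half a step, ±0.005°/2 = ±0.0025°, of the stored one.
North–south component: 0.0025° × 110574 = 276.435 m.
Longitude error → 0.0025 × 110574 × cos 47.34° = 0.0025 × 110574 × 0.6776 ≈ 187.325 m.
Worst case both components are at the extreme and orthogonal: √(276.435² + 187.325²) ≈ 333.927 m.
Converting: 333.927 m × 3.2808 ft/m ≈ 1095.6 ft.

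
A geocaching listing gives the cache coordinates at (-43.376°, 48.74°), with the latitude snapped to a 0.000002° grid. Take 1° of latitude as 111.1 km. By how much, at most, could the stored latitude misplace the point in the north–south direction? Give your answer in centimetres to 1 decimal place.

11.1 centimetres

With a 0.000002° grid the true value lies within half a step, ±0.000002°/2 = ±1e-06°, of the stored one.
North–south distance: 1e-06° × 111100 m/° = 0.1111 m.
That is 0.1111 m = 11.11 cm.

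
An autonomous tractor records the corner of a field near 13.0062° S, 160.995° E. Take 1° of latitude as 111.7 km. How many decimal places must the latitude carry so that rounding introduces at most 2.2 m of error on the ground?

5

One degree of latitude covers 111700 m.
With N decimal places the half-ulp bound is 0.5·10⁻ᴺ°, or 0.5·10⁻ᴺ × 111700 m on the ground.
Need 0.5 × 111700 × 10⁻ᴺ ≤ 2.2 → 10⁻ᴺ ≤ 3.939e-05, so N ≥ 4.40.
At 4 places the error can reach 5.58 m, but 5 places keeps it to 0.558 m.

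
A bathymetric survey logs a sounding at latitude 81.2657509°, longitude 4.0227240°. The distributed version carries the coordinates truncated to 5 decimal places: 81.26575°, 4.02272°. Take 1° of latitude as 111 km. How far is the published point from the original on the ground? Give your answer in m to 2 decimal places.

The latitude changed by +0.0000009° and the longitude by +0.0000040°.
North–south shift: 0.0000009 × 111000 = 0.0999 m.
East–west at this latitude: 0.0000040° × 111000 × cos 81.2657° ≈ 0.0000040 × 16855.5 = 0.0674222 m.
Hypotenuse of the two orthogonal shifts: √(0.0999² + 0.0674222²) = 0.120523 m.

0.12 m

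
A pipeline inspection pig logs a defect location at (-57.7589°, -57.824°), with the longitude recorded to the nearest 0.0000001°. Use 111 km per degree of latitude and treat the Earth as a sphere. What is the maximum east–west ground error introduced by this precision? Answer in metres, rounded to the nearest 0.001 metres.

0.003 metres

Rounding to 7 decimal places leaves the longitude within ±5e-08° of the true value.
At latitude 57.7589° a degree of longitude spans 111000 m × cos 57.7589° = 111000 × 0.5335 ≈ 59216.6 m.
So at most 5e-08° × 59216.6 ≈ 0.00296083 m east–west.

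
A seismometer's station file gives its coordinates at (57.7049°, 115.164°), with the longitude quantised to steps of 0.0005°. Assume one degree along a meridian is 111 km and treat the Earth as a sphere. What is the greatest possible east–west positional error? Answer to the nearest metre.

15 metres

With a 0.0005° grid the true value lies within half a step, ±0.0005°/2 = ±0.00025°, of the stored one.
At latitude 57.7049° a degree of longitude spans 111000 m × cos 57.7049° = 111000 × 0.5343 ≈ 59305.1 m.
So at most 0.00025° × 59305.1 ≈ 14.8263 m east–west.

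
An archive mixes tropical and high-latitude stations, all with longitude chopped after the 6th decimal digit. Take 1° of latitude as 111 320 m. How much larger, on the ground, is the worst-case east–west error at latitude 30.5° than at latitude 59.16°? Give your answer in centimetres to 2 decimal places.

3.88 centimetres

Truncating at 6 decimal places can drop up to a full unit in the last place, so the longitude may be off by as much as 1e-06°.
At 30.5°: 1e-06° × 111320 × cos 30.5° = 1e-06 × 111320 × 0.8616 ≈ 0.095917 m.
At 59.16°: 1e-06° × 111320 × cos 59.16° = 1e-06 × 111320 × 0.5126 ≈ 0.057067 m.
Difference: 0.095917 − 0.057067 = 0.038849 m.
That is 0.0388492 m = 3.8849 cm.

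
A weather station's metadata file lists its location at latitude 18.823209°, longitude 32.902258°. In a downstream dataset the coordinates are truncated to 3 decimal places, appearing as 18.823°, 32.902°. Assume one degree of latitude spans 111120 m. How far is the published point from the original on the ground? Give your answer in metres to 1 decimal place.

35.7 metres

Δlat = 18.823209 − 18.823 = +0.000209°; Δlon = 32.902258 − 32.902 = +0.000258°.
North–south shift: 0.000209 × 111120 = 23.2241 m.
East–west at this latitude: 0.000258° × 111120 × cos 18.823° ≈ 0.000258 × 105177 = 27.1357 m.
Hypotenuse of the two orthogonal shifts: √(23.2241² + 27.1357²) = 35.717 m.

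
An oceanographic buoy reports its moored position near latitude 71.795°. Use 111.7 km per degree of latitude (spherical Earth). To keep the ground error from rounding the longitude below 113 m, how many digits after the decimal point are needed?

3 decimal places

At 71.795° one degree of longitude covers 111700 × cos 71.795° ≈ 111700 × 0.3124 ≈ 34897.1 m.
Rounding to N decimal places gives at most 0.5 × 10⁻ᴺ degrees of error, i.e. 0.5 × 10⁻ᴺ × 34897.1 m.
Need 0.5 × 34897.1 × 10⁻ᴺ ≤ 113 → 10⁻ᴺ ≤ 6.476e-03, so N ≥ 2.19.
So 3 decimal places suffice (17.4 m); 2 would allow up to 174 m.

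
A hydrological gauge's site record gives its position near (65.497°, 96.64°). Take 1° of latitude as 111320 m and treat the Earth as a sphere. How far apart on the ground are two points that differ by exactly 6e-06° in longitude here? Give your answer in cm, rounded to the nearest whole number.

6e-06° of longitude at 65.497° is 6e-06 × 111320 × cos 65.497° ≈ 6e-06 × 46169 = 0.277014 m.
That is 0.277014 m = 27.701 cm.

28 cm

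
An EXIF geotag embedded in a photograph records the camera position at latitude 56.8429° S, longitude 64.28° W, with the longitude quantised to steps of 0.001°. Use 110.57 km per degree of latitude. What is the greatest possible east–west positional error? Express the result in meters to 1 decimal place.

With a 0.001° grid the true value lies within half a step, ±0.001°/2 = ±0.0005°, of the stored one.
One degree of longitude at 56.8429° is 110570 × cos 56.8429° ≈ 110570 × 0.5469 = 60474.8 m.
Maximum E–W displacement: 0.0005 × 60474.8 = 30.2374 m.

30.2 meters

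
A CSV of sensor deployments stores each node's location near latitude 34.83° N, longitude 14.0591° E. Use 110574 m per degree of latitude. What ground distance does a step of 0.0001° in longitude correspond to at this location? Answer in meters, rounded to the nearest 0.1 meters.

9.1 meters

0.0001° of longitude at 34.83° is 0.0001 × 110574 × cos 34.83° ≈ 0.0001 × 90764.7 = 9.07647 m.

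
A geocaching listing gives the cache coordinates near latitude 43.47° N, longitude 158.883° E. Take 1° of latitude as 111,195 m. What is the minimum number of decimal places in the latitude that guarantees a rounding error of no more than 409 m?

3 decimal places

One degree of latitude covers 111195 m.
With N decimal places the half-ulp bound is 0.5·10⁻ᴺ°, or 0.5·10⁻ᴺ × 111195 m on the ground.
Setting 55597.5 × 10⁻ᴺ ≤ 409 gives 10ᴺ ≥ 135.9, i.e. N ≥ 2.13.
N = 2 would give 556 m (too coarse); N = 3 gives 55.6 m ≤ 409 m.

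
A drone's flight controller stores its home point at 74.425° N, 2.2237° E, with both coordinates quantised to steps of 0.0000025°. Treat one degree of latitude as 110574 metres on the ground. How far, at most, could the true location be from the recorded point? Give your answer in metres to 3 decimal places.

With a 0.0000025° grid the true value lies within half a step, ±0.0000025°/2 = ±1.25e-06°, of the stored one.
Latitude error → 1.25e-06 × 110574 = 0.138217 m along the meridian.
East–west component at 74.425°: 1.25e-06° × 110574 × cos 74.425° ≈ 1.25e-06 × 29689.1 ≈ 0.0371113 m.
Worst case both components are at the extreme and orthogonal: √(0.138217² + 0.0371113²) ≈ 0.143113 m.

0.143 metres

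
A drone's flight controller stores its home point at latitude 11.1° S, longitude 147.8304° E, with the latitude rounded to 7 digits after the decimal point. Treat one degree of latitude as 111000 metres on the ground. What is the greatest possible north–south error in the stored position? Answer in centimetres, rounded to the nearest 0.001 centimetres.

Rounding to 7 decimal places leaves the latitude within ±5e-08° of the true value.
So the N–S error is at most 5e-08 × 111000 = 0.00555 m.
That is 0.00555 m = 0.555 cm.

0.555 centimetres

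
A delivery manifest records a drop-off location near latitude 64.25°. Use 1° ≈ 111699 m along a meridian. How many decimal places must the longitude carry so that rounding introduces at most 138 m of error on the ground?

At 64.25° one degree of longitude covers 111699 × cos 64.25° ≈ 111699 × 0.4344 ≈ 48527.1 m.
Rounding to N decimal places gives at most 0.5 × 10⁻ᴺ degrees of error, i.e. 0.5 × 10⁻ᴺ × 48527.1 m.
Need 0.5 × 48527.1 × 10⁻ᴺ ≤ 138 → 10⁻ᴺ ≤ 5.688e-03, so N ≥ 2.25.
N = 2 would give 243 m (too coarse); N = 3 gives 24.3 m ≤ 138 m.

3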